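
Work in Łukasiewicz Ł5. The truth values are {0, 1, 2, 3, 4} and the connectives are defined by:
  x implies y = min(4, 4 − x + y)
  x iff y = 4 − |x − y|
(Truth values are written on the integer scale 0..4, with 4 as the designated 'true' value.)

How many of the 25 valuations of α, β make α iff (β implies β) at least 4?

value 4: 5 assignments (counts)
value 3: 5 assignments
value 2: 5 assignments
value 1: 5 assignments
value 0: 5 assignments
So 5 of the 25 assignments meet the threshold.

5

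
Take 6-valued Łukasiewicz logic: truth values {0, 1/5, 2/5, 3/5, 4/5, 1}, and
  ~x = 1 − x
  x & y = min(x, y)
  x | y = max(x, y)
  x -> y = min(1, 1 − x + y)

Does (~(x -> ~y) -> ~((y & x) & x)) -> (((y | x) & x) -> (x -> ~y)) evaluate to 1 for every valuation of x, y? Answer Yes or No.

Counterexample: take x = 4/5, y = 3/5.
~y = ~3/5 = 2/5
x -> ~y = 4/5 -> 2/5 = 3/5
~(x -> ~y) = ~3/5 = 2/5
y & x = 3/5 & 4/5 = 3/5
(y & x) & x = 3/5 & 4/5 = 3/5
~((y & x) & x) = ~3/5 = 2/5
~(x -> ~y) -> ~((y & x) & x) = 2/5 -> 2/5 = 1
y | x = 3/5 | 4/5 = 4/5
(y | x) & x = 4/5 & 4/5 = 4/5
~y = ~3/5 = 2/5
x -> ~y = 4/5 -> 2/5 = 3/5
((y | x) & x) -> (x -> ~y) = 4/5 -> 3/5 = 4/5
(~(x -> ~y) -> ~((y & x) & x)) -> (((y | x) & x) -> (x -> ~y)) = 1 -> 4/5 = 4/5
This gives 4/5 ≠ 1.

No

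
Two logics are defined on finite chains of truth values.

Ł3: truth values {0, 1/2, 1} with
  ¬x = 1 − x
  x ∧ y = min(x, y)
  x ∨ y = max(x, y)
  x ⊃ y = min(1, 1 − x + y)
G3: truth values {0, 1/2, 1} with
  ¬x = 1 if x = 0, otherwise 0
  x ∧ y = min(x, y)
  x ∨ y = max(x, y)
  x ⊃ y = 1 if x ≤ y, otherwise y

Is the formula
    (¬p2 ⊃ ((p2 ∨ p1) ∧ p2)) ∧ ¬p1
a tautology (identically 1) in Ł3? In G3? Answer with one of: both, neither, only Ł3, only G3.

neither

In Ł3: at p1 = 0, p2 = 0 the value is 0 — not a tautology.
In G3: at p1 = 0, p2 = 0 the value is 0 — not a tautology.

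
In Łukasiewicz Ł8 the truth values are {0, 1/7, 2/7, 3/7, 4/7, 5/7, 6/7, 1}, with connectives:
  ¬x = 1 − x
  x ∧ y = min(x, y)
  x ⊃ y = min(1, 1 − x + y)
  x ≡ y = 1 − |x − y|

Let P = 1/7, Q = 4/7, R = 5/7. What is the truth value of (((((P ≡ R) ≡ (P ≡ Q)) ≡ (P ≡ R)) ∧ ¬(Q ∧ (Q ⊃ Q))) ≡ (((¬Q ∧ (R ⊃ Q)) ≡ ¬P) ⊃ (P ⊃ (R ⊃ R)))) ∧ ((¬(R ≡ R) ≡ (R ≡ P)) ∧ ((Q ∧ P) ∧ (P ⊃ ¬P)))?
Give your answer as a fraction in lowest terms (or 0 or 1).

1/7

P ≡ R = 1/7 ≡ 5/7 = 3/7
P ≡ Q = 1/7 ≡ 4/7 = 4/7
(P ≡ R) ≡ (P ≡ Q) = 3/7 ≡ 4/7 = 6/7
P ≡ R = 1/7 ≡ 5/7 = 3/7
((P ≡ R) ≡ (P ≡ Q)) ≡ (P ≡ R) = 6/7 ≡ 3/7 = 4/7
Q ⊃ Q = 4/7 ⊃ 4/7 = 1
Q ∧ (Q ⊃ Q) = 4/7 ∧ 1 = 4/7
¬(Q ∧ (Q ⊃ Q)) = ¬4/7 = 3/7
(((P ≡ R) ≡ (P ≡ Q)) ≡ (P ≡ R)) ∧ ¬(Q ∧ (Q ⊃ Q)) = 4/7 ∧ 3/7 = 3/7
¬Q = ¬4/7 = 3/7
R ⊃ Q = 5/7 ⊃ 4/7 = 6/7
¬Q ∧ (R ⊃ Q) = 3/7 ∧ 6/7 = 3/7
¬P = ¬1/7 = 6/7
(¬Q ∧ (R ⊃ Q)) ≡ ¬P = 3/7 ≡ 6/7 = 4/7
R ⊃ R = 5/7 ⊃ 5/7 = 1
P ⊃ (R ⊃ R) = 1/7 ⊃ 1 = 1
((¬Q ∧ (R ⊃ Q)) ≡ ¬P) ⊃ (P ⊃ (R ⊃ R)) = 4/7 ⊃ 1 = 1
((((P ≡ R) ≡ (P ≡ Q)) ≡ (P ≡ R)) ∧ ¬(Q ∧ (Q ⊃ Q))) ≡ (((¬Q ∧ (R ⊃ Q)) ≡ ¬P) ⊃ (P ⊃ (R ⊃ R))) = 3/7 ≡ 1 = 3/7
R ≡ R = 5/7 ≡ 5/7 = 1
¬(R ≡ R) = ¬1 = 0
R ≡ P = 5/7 ≡ 1/7 = 3/7
¬(R ≡ R) ≡ (R ≡ P) = 0 ≡ 3/7 = 4/7
Q ∧ P = 4/7 ∧ 1/7 = 1/7
¬P = ¬1/7 = 6/7
P ⊃ ¬P = 1/7 ⊃ 6/7 = 1
(Q ∧ P) ∧ (P ⊃ ¬P) = 1/7 ∧ 1 = 1/7
(¬(R ≡ R) ≡ (R ≡ P)) ∧ ((Q ∧ P) ∧ (P ⊃ ¬P)) = 4/7 ∧ 1/7 = 1/7
(((((P ≡ R) ≡ (P ≡ Q)) ≡ (P ≡ R)) ∧ ¬(Q ∧ (Q ⊃ Q))) ≡ (((¬Q ∧ (R ⊃ Q)) ≡ ¬P) ⊃ (P ⊃ (R ⊃ R)))) ∧ ((¬(R ≡ R) ≡ (R ≡ P)) ∧ ((Q ∧ P) ∧ (P ⊃ ¬P))) = 3/7 ∧ 1/7 = 1/7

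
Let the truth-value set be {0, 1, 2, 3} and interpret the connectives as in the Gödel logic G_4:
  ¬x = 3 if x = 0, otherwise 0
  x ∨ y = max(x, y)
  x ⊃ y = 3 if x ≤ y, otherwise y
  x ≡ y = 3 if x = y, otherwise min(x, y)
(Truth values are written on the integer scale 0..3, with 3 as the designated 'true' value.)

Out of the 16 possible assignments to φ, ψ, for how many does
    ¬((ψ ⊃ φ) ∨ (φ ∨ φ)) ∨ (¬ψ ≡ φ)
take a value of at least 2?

5

φ = 0, ψ = 0 ↦ 0  <
φ = 0, ψ = 1 ↦ 3  ≥
φ = 0, ψ = 2 ↦ 3  ≥
φ = 0, ψ = 3 ↦ 3  ≥
φ = 1, ψ = 0 ↦ 1  <
φ = 1, ψ = 1 ↦ 0  <
φ = 1, ψ = 2 ↦ 0  <
φ = 1, ψ = 3 ↦ 0  <
φ = 2, ψ = 0 ↦ 2  ≥
φ = 2, ψ = 1 ↦ 0  <
φ = 2, ψ = 2 ↦ 0  <
φ = 2, ψ = 3 ↦ 0  <
φ = 3, ψ = 0 ↦ 3  ≥
φ = 3, ψ = 1 ↦ 0  <
φ = 3, ψ = 2 ↦ 0  <
φ = 3, ψ = 3 ↦ 0  <
So 5 of the 16 assignments meet the threshold.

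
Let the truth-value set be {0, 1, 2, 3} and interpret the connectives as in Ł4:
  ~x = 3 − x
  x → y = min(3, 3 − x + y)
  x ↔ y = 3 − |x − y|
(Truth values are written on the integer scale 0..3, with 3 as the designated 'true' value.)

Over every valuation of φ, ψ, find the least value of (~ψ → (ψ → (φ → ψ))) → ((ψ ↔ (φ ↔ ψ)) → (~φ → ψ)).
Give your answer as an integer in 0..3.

2

Take φ = 0, ψ = 1:
~ψ = ~1 = 2
φ → ψ = 0 → 1 = 3
ψ → (φ → ψ) = 1 → 3 = 3
~ψ → (ψ → (φ → ψ)) = 2 → 3 = 3
φ ↔ ψ = 0 ↔ 1 = 2
ψ ↔ (φ ↔ ψ) = 1 ↔ 2 = 2
~φ = ~0 = 3
~φ → ψ = 3 → 1 = 1
(ψ ↔ (φ ↔ ψ)) → (~φ → ψ) = 2 → 1 = 2
(~ψ → (ψ → (φ → ψ))) → ((ψ ↔ (φ ↔ ψ)) → (~φ → ψ)) = 3 → 2 = 2
No assignment yields a value below 2, so this is the minimum.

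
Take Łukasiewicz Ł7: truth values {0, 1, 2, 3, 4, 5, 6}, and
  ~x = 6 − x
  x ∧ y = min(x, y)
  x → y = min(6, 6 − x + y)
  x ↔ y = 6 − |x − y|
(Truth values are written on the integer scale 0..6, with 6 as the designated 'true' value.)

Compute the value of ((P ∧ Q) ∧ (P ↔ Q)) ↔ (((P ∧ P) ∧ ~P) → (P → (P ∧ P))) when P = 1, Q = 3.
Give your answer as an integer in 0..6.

P ∧ Q = 1 ∧ 3 = 1
P ↔ Q = 1 ↔ 3 = 4
(P ∧ Q) ∧ (P ↔ Q) = 1 ∧ 4 = 1
P ∧ P = 1 ∧ 1 = 1
~P = ~1 = 5
(P ∧ P) ∧ ~P = 1 ∧ 5 = 1
P ∧ P = 1 ∧ 1 = 1
P → (P ∧ P) = 1 → 1 = 6
((P ∧ P) ∧ ~P) → (P → (P ∧ P)) = 1 → 6 = 6
((P ∧ Q) ∧ (P ↔ Q)) ↔ (((P ∧ P) ∧ ~P) → (P → (P ∧ P))) = 1 ↔ 6 = 1

1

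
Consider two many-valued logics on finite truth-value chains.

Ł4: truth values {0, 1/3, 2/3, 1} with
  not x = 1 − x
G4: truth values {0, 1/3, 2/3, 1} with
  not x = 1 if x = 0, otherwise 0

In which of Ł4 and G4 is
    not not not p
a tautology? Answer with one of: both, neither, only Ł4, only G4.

neither

In Ł4: at p = 1/3 the value is 2/3 — not a tautology.
In G4: at p = 1/3 the value is 0 — not a tautology.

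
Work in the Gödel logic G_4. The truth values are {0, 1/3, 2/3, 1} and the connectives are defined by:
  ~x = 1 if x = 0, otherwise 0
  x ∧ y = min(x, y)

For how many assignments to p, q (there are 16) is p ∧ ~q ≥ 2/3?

p = 0, q = 0 ↦ 0  <
p = 0, q = 1/3 ↦ 0  <
p = 0, q = 2/3 ↦ 0  <
p = 0, q = 1 ↦ 0  <
p = 1/3, q = 0 ↦ 1/3  <
p = 1/3, q = 1/3 ↦ 0  <
p = 1/3, q = 2/3 ↦ 0  <
p = 1/3, q = 1 ↦ 0  <
p = 2/3, q = 0 ↦ 2/3  ≥
p = 2/3, q = 1/3 ↦ 0  <
p = 2/3, q = 2/3 ↦ 0  <
p = 2/3, q = 1 ↦ 0  <
p = 1, q = 0 ↦ 1  ≥
p = 1, q = 1/3 ↦ 0  <
p = 1, q = 2/3 ↦ 0  <
p = 1, q = 1 ↦ 0  <
So 2 of the 16 assignments meet the threshold.

2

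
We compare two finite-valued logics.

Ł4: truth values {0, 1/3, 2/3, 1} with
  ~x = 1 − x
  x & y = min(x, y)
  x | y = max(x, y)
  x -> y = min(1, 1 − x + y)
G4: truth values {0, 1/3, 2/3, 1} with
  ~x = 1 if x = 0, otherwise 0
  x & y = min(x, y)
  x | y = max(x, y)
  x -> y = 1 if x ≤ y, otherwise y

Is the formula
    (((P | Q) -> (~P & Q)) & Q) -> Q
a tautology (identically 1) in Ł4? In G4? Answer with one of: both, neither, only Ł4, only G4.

both

In Ł4: every assignment gives 1 — tautology.
In G4: every assignment gives 1 — tautology.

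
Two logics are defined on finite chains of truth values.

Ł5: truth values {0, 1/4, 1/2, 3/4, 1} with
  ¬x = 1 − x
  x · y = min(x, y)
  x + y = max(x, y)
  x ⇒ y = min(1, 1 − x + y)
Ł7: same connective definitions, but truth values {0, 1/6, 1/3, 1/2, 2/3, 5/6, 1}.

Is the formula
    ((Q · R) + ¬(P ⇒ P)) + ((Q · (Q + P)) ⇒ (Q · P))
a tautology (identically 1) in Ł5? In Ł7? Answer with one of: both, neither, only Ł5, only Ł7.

In Ł5: at P = 0, Q = 1/4, R = 0 the value is 3/4 — not a tautology.
In Ł7: at P = 0, Q = 1/6, R = 0 the value is 5/6 — not a tautology.

neither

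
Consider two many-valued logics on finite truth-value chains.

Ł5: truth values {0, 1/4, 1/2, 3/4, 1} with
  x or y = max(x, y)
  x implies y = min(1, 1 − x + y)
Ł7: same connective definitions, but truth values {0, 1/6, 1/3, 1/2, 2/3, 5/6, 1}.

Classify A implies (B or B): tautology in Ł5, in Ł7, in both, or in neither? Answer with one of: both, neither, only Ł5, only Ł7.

In Ł5: at A = 1/4, B = 0 the value is 3/4 — not a tautology.
In Ł7: at A = 1/6, B = 0 the value is 5/6 — not a tautology.

neither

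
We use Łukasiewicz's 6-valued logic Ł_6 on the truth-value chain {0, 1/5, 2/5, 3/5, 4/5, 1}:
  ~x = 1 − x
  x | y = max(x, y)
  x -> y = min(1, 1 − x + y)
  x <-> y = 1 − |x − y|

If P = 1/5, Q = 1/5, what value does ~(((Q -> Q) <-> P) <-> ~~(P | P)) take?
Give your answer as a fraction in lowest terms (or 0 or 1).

Q -> Q = 1/5 -> 1/5 = 1
(Q -> Q) <-> P = 1 <-> 1/5 = 1/5
P | P = 1/5 | 1/5 = 1/5
~(P | P) = ~1/5 = 4/5
~~(P | P) = ~4/5 = 1/5
((Q -> Q) <-> P) <-> ~~(P | P) = 1/5 <-> 1/5 = 1
~(((Q -> Q) <-> P) <-> ~~(P | P)) = ~1 = 0

0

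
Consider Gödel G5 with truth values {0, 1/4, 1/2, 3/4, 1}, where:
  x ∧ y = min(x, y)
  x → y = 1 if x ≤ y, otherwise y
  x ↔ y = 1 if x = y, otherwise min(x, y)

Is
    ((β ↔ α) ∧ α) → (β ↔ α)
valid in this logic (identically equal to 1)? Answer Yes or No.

At α = 1/2, β = 0, for instance:
β ↔ α = 0 ↔ 1/2 = 0
(β ↔ α) ∧ α = 0 ∧ 1/2 = 0
((β ↔ α) ∧ α) → (β ↔ α) = 0 → 0 = 1
and checking the remaining 24 assignments likewise gives ≥ 1 in every case.

Yes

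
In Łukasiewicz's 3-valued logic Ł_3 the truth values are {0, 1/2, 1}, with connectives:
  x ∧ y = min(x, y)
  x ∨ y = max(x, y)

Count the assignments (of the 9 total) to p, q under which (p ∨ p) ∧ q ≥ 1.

p = 0, q = 0 ↦ 0  <
p = 0, q = 1/2 ↦ 0  <
p = 0, q = 1 ↦ 0  <
p = 1/2, q = 0 ↦ 0  <
p = 1/2, q = 1/2 ↦ 1/2  <
p = 1/2, q = 1 ↦ 1/2  <
p = 1, q = 0 ↦ 0  <
p = 1, q = 1/2 ↦ 1/2  <
p = 1, q = 1 ↦ 1  ≥
So 1 of the 9 assignments meets the threshold.

1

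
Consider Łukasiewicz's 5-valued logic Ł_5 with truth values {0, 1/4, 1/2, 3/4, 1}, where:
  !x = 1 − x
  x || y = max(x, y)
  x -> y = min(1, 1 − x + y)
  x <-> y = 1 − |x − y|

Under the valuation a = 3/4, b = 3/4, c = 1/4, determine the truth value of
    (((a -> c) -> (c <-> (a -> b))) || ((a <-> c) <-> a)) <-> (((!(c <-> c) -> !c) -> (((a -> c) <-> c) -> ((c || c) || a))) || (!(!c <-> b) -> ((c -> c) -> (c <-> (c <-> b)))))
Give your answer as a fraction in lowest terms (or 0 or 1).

3/4

a -> c = 3/4 -> 1/4 = 1/2
a -> b = 3/4 -> 3/4 = 1
c <-> (a -> b) = 1/4 <-> 1 = 1/4
(a -> c) -> (c <-> (a -> b)) = 1/2 -> 1/4 = 3/4
a <-> c = 3/4 <-> 1/4 = 1/2
(a <-> c) <-> a = 1/2 <-> 3/4 = 3/4
((a -> c) -> (c <-> (a -> b))) || ((a <-> c) <-> a) = 3/4 || 3/4 = 3/4
c <-> c = 1/4 <-> 1/4 = 1
!(c <-> c) = !1 = 0
!c = !1/4 = 3/4
!(c <-> c) -> !c = 0 -> 3/4 = 1
a -> c = 3/4 -> 1/4 = 1/2
(a -> c) <-> c = 1/2 <-> 1/4 = 3/4
c || c = 1/4 || 1/4 = 1/4
(c || c) || a = 1/4 || 3/4 = 3/4
((a -> c) <-> c) -> ((c || c) || a) = 3/4 -> 3/4 = 1
(!(c <-> c) -> !c) -> (((a -> c) <-> c) -> ((c || c) || a)) = 1 -> 1 = 1
!c = !1/4 = 3/4
!c <-> b = 3/4 <-> 3/4 = 1
!(!c <-> b) = !1 = 0
c -> c = 1/4 -> 1/4 = 1
c <-> b = 1/4 <-> 3/4 = 1/2
c <-> (c <-> b) = 1/4 <-> 1/2 = 3/4
(c -> c) -> (c <-> (c <-> b)) = 1 -> 3/4 = 3/4
!(!c <-> b) -> ((c -> c) -> (c <-> (c <-> b))) = 0 -> 3/4 = 1
((!(c <-> c) -> !c) -> (((a -> c) <-> c) -> ((c || c) || a))) || (!(!c <-> b) -> ((c -> c) -> (c <-> (c <-> b)))) = 1 || 1 = 1
(((a -> c) -> (c <-> (a -> b))) || ((a <-> c) <-> a)) <-> (((!(c <-> c) -> !c) -> (((a -> c) <-> c) -> ((c || c) || a))) || (!(!c <-> b) -> ((c -> c) -> (c <-> (c <-> b))))) = 3/4 <-> 1 = 3/4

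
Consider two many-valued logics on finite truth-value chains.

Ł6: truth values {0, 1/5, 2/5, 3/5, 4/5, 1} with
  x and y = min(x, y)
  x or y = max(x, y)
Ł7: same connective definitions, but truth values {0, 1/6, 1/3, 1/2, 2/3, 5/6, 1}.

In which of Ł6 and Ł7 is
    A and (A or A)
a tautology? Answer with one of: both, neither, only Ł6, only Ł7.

In Ł6: at A = 0 the value is 0 — not a tautology.
In Ł7: at A = 0 the value is 0 — not a tautology.

neither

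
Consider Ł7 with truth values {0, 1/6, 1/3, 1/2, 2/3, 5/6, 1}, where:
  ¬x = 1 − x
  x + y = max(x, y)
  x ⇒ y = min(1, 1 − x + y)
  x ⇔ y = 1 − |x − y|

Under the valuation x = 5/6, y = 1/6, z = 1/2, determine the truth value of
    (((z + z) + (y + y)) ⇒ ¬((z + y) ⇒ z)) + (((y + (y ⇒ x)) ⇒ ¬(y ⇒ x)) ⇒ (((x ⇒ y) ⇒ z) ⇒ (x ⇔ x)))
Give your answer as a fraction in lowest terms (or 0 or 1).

1

z + z = 1/2 + 1/2 = 1/2
y + y = 1/6 + 1/6 = 1/6
(z + z) + (y + y) = 1/2 + 1/6 = 1/2
z + y = 1/2 + 1/6 = 1/2
(z + y) ⇒ z = 1/2 ⇒ 1/2 = 1
¬((z + y) ⇒ z) = ¬1 = 0
((z + z) + (y + y)) ⇒ ¬((z + y) ⇒ z) = 1/2 ⇒ 0 = 1/2
y ⇒ x = 1/6 ⇒ 5/6 = 1
y + (y ⇒ x) = 1/6 + 1 = 1
y ⇒ x = 1/6 ⇒ 5/6 = 1
¬(y ⇒ x) = ¬1 = 0
(y + (y ⇒ x)) ⇒ ¬(y ⇒ x) = 1 ⇒ 0 = 0
x ⇒ y = 5/6 ⇒ 1/6 = 1/3
(x ⇒ y) ⇒ z = 1/3 ⇒ 1/2 = 1
x ⇔ x = 5/6 ⇔ 5/6 = 1
((x ⇒ y) ⇒ z) ⇒ (x ⇔ x) = 1 ⇒ 1 = 1
((y + (y ⇒ x)) ⇒ ¬(y ⇒ x)) ⇒ (((x ⇒ y) ⇒ z) ⇒ (x ⇔ x)) = 0 ⇒ 1 = 1
(((z + z) + (y + y)) ⇒ ¬((z + y) ⇒ z)) + (((y + (y ⇒ x)) ⇒ ¬(y ⇒ x)) ⇒ (((x ⇒ y) ⇒ z) ⇒ (x ⇔ x))) = 1/2 + 1 = 1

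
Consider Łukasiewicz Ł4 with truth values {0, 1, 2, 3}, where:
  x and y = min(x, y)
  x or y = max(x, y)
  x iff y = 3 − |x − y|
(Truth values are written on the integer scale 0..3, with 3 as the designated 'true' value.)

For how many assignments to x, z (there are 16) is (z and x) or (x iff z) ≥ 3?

4

x = 0, z = 0 ↦ 3  ≥
x = 0, z = 1 ↦ 2  <
x = 0, z = 2 ↦ 1  <
x = 0, z = 3 ↦ 0  <
x = 1, z = 0 ↦ 2  <
x = 1, z = 1 ↦ 3  ≥
x = 1, z = 2 ↦ 2  <
x = 1, z = 3 ↦ 1  <
x = 2, z = 0 ↦ 1  <
x = 2, z = 1 ↦ 2  <
x = 2, z = 2 ↦ 3  ≥
x = 2, z = 3 ↦ 2  <
x = 3, z = 0 ↦ 0  <
x = 3, z = 1 ↦ 1  <
x = 3, z = 2 ↦ 2  <
x = 3, z = 3 ↦ 3  ≥
So 4 of the 16 assignments meet the threshold.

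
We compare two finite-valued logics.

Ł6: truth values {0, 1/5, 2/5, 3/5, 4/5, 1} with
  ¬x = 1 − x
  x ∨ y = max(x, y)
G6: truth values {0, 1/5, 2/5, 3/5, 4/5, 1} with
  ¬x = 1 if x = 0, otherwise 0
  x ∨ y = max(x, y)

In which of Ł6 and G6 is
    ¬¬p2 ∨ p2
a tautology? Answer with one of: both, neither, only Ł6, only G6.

neither

In Ł6: at p2 = 0 the value is 0 — not a tautology.
In G6: at p2 = 0 the value is 0 — not a tautology.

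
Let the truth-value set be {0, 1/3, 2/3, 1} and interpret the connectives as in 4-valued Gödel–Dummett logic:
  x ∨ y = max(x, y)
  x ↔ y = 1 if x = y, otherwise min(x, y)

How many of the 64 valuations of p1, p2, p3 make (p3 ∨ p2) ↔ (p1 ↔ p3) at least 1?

17

value 1: 17 assignments (counts)
value 2/3: 10 assignments
value 1/3: 15 assignments
value 0: 22 assignments
So 17 of the 64 assignments meet the threshold.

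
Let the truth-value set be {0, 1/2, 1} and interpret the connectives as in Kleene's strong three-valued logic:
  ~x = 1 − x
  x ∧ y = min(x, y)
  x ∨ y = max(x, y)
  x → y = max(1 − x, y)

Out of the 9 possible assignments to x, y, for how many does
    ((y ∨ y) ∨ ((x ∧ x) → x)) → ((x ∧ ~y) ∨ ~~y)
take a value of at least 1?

x = 0, y = 0 ↦ 0  <
x = 0, y = 1/2 ↦ 1/2  <
x = 0, y = 1 ↦ 1  ≥
x = 1/2, y = 0 ↦ 1/2  <
x = 1/2, y = 1/2 ↦ 1/2  <
x = 1/2, y = 1 ↦ 1  ≥
x = 1, y = 0 ↦ 1  ≥
x = 1, y = 1/2 ↦ 1/2  <
x = 1, y = 1 ↦ 1  ≥
So 4 of the 9 assignments meet the threshold.

4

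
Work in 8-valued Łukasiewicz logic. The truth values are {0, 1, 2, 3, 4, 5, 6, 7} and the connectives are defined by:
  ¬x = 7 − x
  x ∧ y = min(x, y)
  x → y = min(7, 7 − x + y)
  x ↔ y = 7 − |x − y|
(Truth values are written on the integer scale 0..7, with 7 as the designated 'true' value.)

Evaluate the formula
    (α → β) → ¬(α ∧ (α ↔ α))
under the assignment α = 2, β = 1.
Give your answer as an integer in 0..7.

6

α → β = 2 → 1 = 6
α ↔ α = 2 ↔ 2 = 7
α ∧ (α ↔ α) = 2 ∧ 7 = 2
¬(α ∧ (α ↔ α)) = ¬2 = 5
(α → β) → ¬(α ∧ (α ↔ α)) = 6 → 5 = 6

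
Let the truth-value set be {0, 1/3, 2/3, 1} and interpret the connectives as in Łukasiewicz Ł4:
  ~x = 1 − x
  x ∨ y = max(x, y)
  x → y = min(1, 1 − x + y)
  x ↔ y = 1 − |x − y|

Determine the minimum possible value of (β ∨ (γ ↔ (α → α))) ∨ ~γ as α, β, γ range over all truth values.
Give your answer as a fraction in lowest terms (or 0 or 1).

Take α = 0, β = 0, γ = 1/3:
α → α = 0 → 0 = 1
γ ↔ (α → α) = 1/3 ↔ 1 = 1/3
β ∨ (γ ↔ (α → α)) = 0 ∨ 1/3 = 1/3
~γ = ~1/3 = 2/3
(β ∨ (γ ↔ (α → α))) ∨ ~γ = 1/3 ∨ 2/3 = 2/3
No assignment yields a value below 2/3, so this is the minimum.

2/3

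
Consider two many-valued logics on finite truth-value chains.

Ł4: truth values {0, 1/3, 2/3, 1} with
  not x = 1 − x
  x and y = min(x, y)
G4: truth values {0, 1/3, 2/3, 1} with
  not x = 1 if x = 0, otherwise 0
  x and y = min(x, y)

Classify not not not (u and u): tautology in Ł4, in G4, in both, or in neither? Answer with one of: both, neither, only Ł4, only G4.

neither

In Ł4: at u = 1/3 the value is 2/3 — not a tautology.
In G4: at u = 1/3 the value is 0 — not a tautology.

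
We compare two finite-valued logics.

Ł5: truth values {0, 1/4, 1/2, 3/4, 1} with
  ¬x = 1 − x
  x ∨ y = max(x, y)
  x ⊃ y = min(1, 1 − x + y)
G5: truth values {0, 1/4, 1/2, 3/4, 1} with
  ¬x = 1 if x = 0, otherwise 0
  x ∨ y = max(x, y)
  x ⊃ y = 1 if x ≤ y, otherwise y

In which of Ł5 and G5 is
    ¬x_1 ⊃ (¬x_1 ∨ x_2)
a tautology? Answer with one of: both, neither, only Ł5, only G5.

both

In Ł5: every assignment gives 1 — tautology.
In G5: every assignment gives 1 — tautology.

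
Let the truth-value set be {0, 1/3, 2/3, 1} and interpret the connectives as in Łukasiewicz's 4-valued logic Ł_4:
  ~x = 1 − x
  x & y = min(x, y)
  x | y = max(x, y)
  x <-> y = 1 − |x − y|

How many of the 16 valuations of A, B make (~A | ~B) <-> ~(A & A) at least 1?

A = 0, B = 0 ↦ 1  ≥
A = 0, B = 1/3 ↦ 1  ≥
A = 0, B = 2/3 ↦ 1  ≥
A = 0, B = 1 ↦ 1  ≥
A = 1/3, B = 0 ↦ 2/3  <
A = 1/3, B = 1/3 ↦ 1  ≥
A = 1/3, B = 2/3 ↦ 1  ≥
A = 1/3, B = 1 ↦ 1  ≥
A = 2/3, B = 0 ↦ 1/3  <
A = 2/3, B = 1/3 ↦ 2/3  <
A = 2/3, B = 2/3 ↦ 1  ≥
A = 2/3, B = 1 ↦ 1  ≥
A = 1, B = 0 ↦ 0  <
A = 1, B = 1/3 ↦ 1/3  <
A = 1, B = 2/3 ↦ 2/3  <
A = 1, B = 1 ↦ 1  ≥
So 10 of the 16 assignments meet the threshold.

10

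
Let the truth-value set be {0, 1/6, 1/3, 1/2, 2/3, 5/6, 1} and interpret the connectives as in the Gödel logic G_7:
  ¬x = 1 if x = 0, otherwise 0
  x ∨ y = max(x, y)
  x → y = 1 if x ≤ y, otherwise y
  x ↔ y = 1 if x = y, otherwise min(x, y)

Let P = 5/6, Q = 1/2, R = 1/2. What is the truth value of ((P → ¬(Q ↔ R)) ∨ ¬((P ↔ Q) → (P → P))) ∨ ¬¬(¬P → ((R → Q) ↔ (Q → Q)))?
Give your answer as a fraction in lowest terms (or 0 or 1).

1

Q ↔ R = 1/2 ↔ 1/2 = 1
¬(Q ↔ R) = ¬1 = 0
P → ¬(Q ↔ R) = 5/6 → 0 = 0
P ↔ Q = 5/6 ↔ 1/2 = 1/2
P → P = 5/6 → 5/6 = 1
(P ↔ Q) → (P → P) = 1/2 → 1 = 1
¬((P ↔ Q) → (P → P)) = ¬1 = 0
(P → ¬(Q ↔ R)) ∨ ¬((P ↔ Q) → (P → P)) = 0 ∨ 0 = 0
¬P = ¬5/6 = 0
R → Q = 1/2 → 1/2 = 1
Q → Q = 1/2 → 1/2 = 1
(R → Q) ↔ (Q → Q) = 1 ↔ 1 = 1
¬P → ((R → Q) ↔ (Q → Q)) = 0 → 1 = 1
¬(¬P → ((R → Q) ↔ (Q → Q))) = ¬1 = 0
¬¬(¬P → ((R → Q) ↔ (Q → Q))) = ¬0 = 1
((P → ¬(Q ↔ R)) ∨ ¬((P ↔ Q) → (P → P))) ∨ ¬¬(¬P → ((R → Q) ↔ (Q → Q))) = 0 ∨ 1 = 1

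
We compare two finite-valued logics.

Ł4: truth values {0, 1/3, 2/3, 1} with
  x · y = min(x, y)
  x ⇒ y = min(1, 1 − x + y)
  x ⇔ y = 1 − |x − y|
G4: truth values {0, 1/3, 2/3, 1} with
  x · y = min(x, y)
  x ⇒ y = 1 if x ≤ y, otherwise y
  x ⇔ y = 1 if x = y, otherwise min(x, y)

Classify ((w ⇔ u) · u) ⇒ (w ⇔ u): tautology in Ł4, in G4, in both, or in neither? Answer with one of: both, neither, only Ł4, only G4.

both

In Ł4: every assignment gives 1 — tautology.
In G4: every assignment gives 1 — tautology.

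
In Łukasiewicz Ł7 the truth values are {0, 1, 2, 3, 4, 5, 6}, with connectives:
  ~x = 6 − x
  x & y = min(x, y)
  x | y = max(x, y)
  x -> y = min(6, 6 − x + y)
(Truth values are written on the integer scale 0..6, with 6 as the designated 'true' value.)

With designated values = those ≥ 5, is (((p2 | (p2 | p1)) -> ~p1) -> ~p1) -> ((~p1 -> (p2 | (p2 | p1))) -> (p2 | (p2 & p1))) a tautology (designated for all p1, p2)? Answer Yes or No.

Counterexample: take p1 = 2, p2 = 0.
p2 | p1 = 0 | 2 = 2
p2 | (p2 | p1) = 0 | 2 = 2
~p1 = ~2 = 4
(p2 | (p2 | p1)) -> ~p1 = 2 -> 4 = 6
~p1 = ~2 = 4
((p2 | (p2 | p1)) -> ~p1) -> ~p1 = 6 -> 4 = 4
~p1 = ~2 = 4
p2 | p1 = 0 | 2 = 2
p2 | (p2 | p1) = 0 | 2 = 2
~p1 -> (p2 | (p2 | p1)) = 4 -> 2 = 4
p2 & p1 = 0 & 2 = 0
p2 | (p2 & p1) = 0 | 0 = 0
(~p1 -> (p2 | (p2 | p1))) -> (p2 | (p2 & p1)) = 4 -> 0 = 2
(((p2 | (p2 | p1)) -> ~p1) -> ~p1) -> ((~p1 -> (p2 | (p2 | p1))) -> (p2 | (p2 & p1))) = 4 -> 2 = 4
This gives 4, which is below 5.

No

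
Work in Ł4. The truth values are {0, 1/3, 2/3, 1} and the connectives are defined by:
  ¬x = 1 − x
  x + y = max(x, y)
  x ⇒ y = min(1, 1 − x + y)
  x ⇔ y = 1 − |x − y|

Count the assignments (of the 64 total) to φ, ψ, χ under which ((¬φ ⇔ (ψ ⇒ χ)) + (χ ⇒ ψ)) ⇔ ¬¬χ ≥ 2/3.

value 1: 11 assignments (counts)
value 2/3: 20 assignments (counts)
value 1/3: 16 assignments
value 0: 17 assignments
So 31 of the 64 assignments meet the threshold.

31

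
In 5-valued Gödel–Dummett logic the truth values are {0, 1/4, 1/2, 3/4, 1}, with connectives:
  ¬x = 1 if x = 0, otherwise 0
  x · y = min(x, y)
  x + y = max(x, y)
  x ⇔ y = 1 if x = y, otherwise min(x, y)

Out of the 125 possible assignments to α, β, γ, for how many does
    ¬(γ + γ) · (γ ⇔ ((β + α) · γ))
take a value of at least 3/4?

value 1: 25 assignments (counts)
value 0: 100 assignments
So 25 of the 125 assignments meet the threshold.

25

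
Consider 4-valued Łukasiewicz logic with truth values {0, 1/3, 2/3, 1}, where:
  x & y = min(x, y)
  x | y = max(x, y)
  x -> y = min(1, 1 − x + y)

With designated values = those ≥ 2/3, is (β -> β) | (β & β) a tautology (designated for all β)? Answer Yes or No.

Yes

β = 0 ↦ 1
β = 1/3 ↦ 1
β = 2/3 ↦ 1
β = 1 ↦ 1
Every assignment gives a value ≥ 2/3.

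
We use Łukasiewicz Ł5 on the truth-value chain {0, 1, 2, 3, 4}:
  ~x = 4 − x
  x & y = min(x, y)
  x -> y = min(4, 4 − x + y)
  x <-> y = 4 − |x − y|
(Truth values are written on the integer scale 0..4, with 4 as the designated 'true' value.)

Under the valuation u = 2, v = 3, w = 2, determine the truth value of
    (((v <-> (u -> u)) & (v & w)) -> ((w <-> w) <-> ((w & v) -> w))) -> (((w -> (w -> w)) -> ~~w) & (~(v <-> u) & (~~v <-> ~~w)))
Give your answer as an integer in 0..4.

u -> u = 2 -> 2 = 4
v <-> (u -> u) = 3 <-> 4 = 3
v & w = 3 & 2 = 2
(v <-> (u -> u)) & (v & w) = 3 & 2 = 2
w <-> w = 2 <-> 2 = 4
w & v = 2 & 3 = 2
(w & v) -> w = 2 -> 2 = 4
(w <-> w) <-> ((w & v) -> w) = 4 <-> 4 = 4
((v <-> (u -> u)) & (v & w)) -> ((w <-> w) <-> ((w & v) -> w)) = 2 -> 4 = 4
w -> w = 2 -> 2 = 4
w -> (w -> w) = 2 -> 4 = 4
~w = ~2 = 2
~~w = ~2 = 2
(w -> (w -> w)) -> ~~w = 4 -> 2 = 2
v <-> u = 3 <-> 2 = 3
~(v <-> u) = ~3 = 1
~v = ~3 = 1
~~v = ~1 = 3
~w = ~2 = 2
~~w = ~2 = 2
~~v <-> ~~w = 3 <-> 2 = 3
~(v <-> u) & (~~v <-> ~~w) = 1 & 3 = 1
((w -> (w -> w)) -> ~~w) & (~(v <-> u) & (~~v <-> ~~w)) = 2 & 1 = 1
(((v <-> (u -> u)) & (v & w)) -> ((w <-> w) <-> ((w & v) -> w))) -> (((w -> (w -> w)) -> ~~w) & (~(v <-> u) & (~~v <-> ~~w))) = 4 -> 1 = 1

1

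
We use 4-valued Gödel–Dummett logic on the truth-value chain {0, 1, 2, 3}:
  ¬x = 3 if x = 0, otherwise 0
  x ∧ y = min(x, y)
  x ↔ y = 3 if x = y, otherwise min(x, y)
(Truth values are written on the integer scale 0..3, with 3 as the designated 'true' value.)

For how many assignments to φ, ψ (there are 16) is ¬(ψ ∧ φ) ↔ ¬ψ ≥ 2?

φ = 0, ψ = 0 ↦ 3  ≥
φ = 0, ψ = 1 ↦ 0  <
φ = 0, ψ = 2 ↦ 0  <
φ = 0, ψ = 3 ↦ 0  <
φ = 1, ψ = 0 ↦ 3  ≥
φ = 1, ψ = 1 ↦ 3  ≥
φ = 1, ψ = 2 ↦ 3  ≥
φ = 1, ψ = 3 ↦ 3  ≥
φ = 2, ψ = 0 ↦ 3  ≥
φ = 2, ψ = 1 ↦ 3  ≥
φ = 2, ψ = 2 ↦ 3  ≥
φ = 2, ψ = 3 ↦ 3  ≥
φ = 3, ψ = 0 ↦ 3  ≥
φ = 3, ψ = 1 ↦ 3  ≥
φ = 3, ψ = 2 ↦ 3  ≥
φ = 3, ψ = 3 ↦ 3  ≥
So 13 of the 16 assignments meet the threshold.

13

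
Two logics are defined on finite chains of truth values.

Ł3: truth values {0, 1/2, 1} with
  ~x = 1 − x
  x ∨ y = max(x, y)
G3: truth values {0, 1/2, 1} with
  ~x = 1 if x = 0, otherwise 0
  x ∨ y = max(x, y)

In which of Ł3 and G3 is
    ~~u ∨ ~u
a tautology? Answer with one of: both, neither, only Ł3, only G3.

only G3

In Ł3: at u = 1/2 the value is 1/2 — not a tautology.
In G3: every assignment gives 1 — tautology.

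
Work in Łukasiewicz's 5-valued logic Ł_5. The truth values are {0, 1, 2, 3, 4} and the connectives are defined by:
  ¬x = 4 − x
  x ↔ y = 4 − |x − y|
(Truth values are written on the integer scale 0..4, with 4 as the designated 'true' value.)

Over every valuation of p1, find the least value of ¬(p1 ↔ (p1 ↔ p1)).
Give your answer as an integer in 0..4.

Take p1 = 4:
p1 ↔ p1 = 4 ↔ 4 = 4
p1 ↔ (p1 ↔ p1) = 4 ↔ 4 = 4
¬(p1 ↔ (p1 ↔ p1)) = ¬4 = 0
No assignment yields a value below 0, so this is the minimum.

0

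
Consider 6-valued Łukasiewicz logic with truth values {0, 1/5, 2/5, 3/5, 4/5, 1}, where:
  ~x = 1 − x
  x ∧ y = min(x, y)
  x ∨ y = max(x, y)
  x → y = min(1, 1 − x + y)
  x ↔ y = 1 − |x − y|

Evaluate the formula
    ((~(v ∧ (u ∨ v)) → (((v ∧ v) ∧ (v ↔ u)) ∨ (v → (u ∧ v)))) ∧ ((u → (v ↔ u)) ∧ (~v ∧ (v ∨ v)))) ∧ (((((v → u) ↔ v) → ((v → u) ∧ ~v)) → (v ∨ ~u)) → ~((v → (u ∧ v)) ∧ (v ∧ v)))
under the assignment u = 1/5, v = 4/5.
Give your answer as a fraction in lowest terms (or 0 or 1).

u ∨ v = 1/5 ∨ 4/5 = 4/5
v ∧ (u ∨ v) = 4/5 ∧ 4/5 = 4/5
~(v ∧ (u ∨ v)) = ~4/5 = 1/5
v ∧ v = 4/5 ∧ 4/5 = 4/5
v ↔ u = 4/5 ↔ 1/5 = 2/5
(v ∧ v) ∧ (v ↔ u) = 4/5 ∧ 2/5 = 2/5
u ∧ v = 1/5 ∧ 4/5 = 1/5
v → (u ∧ v) = 4/5 → 1/5 = 2/5
((v ∧ v) ∧ (v ↔ u)) ∨ (v → (u ∧ v)) = 2/5 ∨ 2/5 = 2/5
~(v ∧ (u ∨ v)) → (((v ∧ v) ∧ (v ↔ u)) ∨ (v → (u ∧ v))) = 1/5 → 2/5 = 1
v ↔ u = 4/5 ↔ 1/5 = 2/5
u → (v ↔ u) = 1/5 → 2/5 = 1
~v = ~4/5 = 1/5
v ∨ v = 4/5 ∨ 4/5 = 4/5
~v ∧ (v ∨ v) = 1/5 ∧ 4/5 = 1/5
(u → (v ↔ u)) ∧ (~v ∧ (v ∨ v)) = 1 ∧ 1/5 = 1/5
(~(v ∧ (u ∨ v)) → (((v ∧ v) ∧ (v ↔ u)) ∨ (v → (u ∧ v)))) ∧ ((u → (v ↔ u)) ∧ (~v ∧ (v ∨ v))) = 1 ∧ 1/5 = 1/5
v → u = 4/5 → 1/5 = 2/5
(v → u) ↔ v = 2/5 ↔ 4/5 = 3/5
v → u = 4/5 → 1/5 = 2/5
~v = ~4/5 = 1/5
(v → u) ∧ ~v = 2/5 ∧ 1/5 = 1/5
((v → u) ↔ v) → ((v → u) ∧ ~v) = 3/5 → 1/5 = 3/5
~u = ~1/5 = 4/5
v ∨ ~u = 4/5 ∨ 4/5 = 4/5
(((v → u) ↔ v) → ((v → u) ∧ ~v)) → (v ∨ ~u) = 3/5 → 4/5 = 1
u ∧ v = 1/5 ∧ 4/5 = 1/5
v → (u ∧ v) = 4/5 → 1/5 = 2/5
v ∧ v = 4/5 ∧ 4/5 = 4/5
(v → (u ∧ v)) ∧ (v ∧ v) = 2/5 ∧ 4/5 = 2/5
~((v → (u ∧ v)) ∧ (v ∧ v)) = ~2/5 = 3/5
((((v → u) ↔ v) → ((v → u) ∧ ~v)) → (v ∨ ~u)) → ~((v → (u ∧ v)) ∧ (v ∧ v)) = 1 → 3/5 = 3/5
((~(v ∧ (u ∨ v)) → (((v ∧ v) ∧ (v ↔ u)) ∨ (v → (u ∧ v)))) ∧ ((u → (v ↔ u)) ∧ (~v ∧ (v ∨ v)))) ∧ (((((v → u) ↔ v) → ((v → u) ∧ ~v)) → (v ∨ ~u)) → ~((v → (u ∧ v)) ∧ (v ∧ v))) = 1/5 ∧ 3/5 = 1/5

1/5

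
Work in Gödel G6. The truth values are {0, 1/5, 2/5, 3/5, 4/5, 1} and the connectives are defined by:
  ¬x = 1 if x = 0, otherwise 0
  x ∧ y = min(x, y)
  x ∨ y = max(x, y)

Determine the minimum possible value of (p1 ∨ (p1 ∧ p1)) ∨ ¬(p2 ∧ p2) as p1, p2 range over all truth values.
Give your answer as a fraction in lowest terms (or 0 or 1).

0

Take p1 = 0, p2 = 1/5:
p1 ∧ p1 = 0 ∧ 0 = 0
p1 ∨ (p1 ∧ p1) = 0 ∨ 0 = 0
p2 ∧ p2 = 1/5 ∧ 1/5 = 1/5
¬(p2 ∧ p2) = ¬1/5 = 0
(p1 ∨ (p1 ∧ p1)) ∨ ¬(p2 ∧ p2) = 0 ∨ 0 = 0
No assignment yields a value below 0, so this is the minimum.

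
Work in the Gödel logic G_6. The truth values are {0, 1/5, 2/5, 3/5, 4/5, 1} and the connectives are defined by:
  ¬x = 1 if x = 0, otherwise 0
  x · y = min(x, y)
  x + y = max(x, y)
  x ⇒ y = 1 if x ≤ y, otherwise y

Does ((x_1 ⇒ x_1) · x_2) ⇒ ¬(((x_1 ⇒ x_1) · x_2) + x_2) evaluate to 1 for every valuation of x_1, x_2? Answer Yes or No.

No

Counterexample: take x_1 = 0, x_2 = 1/5.
x_1 ⇒ x_1 = 0 ⇒ 0 = 1
(x_1 ⇒ x_1) · x_2 = 1 · 1/5 = 1/5
((x_1 ⇒ x_1) · x_2) + x_2 = 1/5 + 1/5 = 1/5
¬(((x_1 ⇒ x_1) · x_2) + x_2) = ¬1/5 = 0
((x_1 ⇒ x_1) · x_2) ⇒ ¬(((x_1 ⇒ x_1) · x_2) + x_2) = 1/5 ⇒ 0 = 0
This gives 0 ≠ 1.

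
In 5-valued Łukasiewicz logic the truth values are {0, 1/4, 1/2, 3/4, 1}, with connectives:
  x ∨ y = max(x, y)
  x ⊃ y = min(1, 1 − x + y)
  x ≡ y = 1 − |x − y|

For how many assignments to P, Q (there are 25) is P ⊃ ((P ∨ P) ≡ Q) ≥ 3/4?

21

value 1: 19 assignments (counts)
value 3/4: 2 assignments (counts)
value 1/2: 2 assignments
value 1/4: 1 assignment
value 0: 1 assignment
So 21 of the 25 assignments meet the threshold.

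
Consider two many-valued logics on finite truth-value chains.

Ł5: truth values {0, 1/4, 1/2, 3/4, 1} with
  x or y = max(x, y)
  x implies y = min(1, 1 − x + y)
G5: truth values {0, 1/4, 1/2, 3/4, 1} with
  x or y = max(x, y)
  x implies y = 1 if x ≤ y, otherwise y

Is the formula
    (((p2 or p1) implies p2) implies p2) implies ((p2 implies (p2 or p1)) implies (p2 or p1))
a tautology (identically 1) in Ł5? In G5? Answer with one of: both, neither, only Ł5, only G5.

only Ł5

In Ł5: every assignment gives 1 — tautology.
In G5: at p1 = 1/4, p2 = 0 the value is 1/4 — not a tautology.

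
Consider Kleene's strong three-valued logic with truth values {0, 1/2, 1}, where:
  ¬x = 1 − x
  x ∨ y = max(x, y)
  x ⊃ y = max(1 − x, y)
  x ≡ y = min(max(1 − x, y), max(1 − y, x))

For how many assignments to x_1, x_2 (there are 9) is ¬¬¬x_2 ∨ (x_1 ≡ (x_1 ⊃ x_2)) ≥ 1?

x_1 = 0, x_2 = 0 ↦ 1  ≥
x_1 = 0, x_2 = 1/2 ↦ 1/2  <
x_1 = 0, x_2 = 1 ↦ 0  <
x_1 = 1/2, x_2 = 0 ↦ 1  ≥
x_1 = 1/2, x_2 = 1/2 ↦ 1/2  <
x_1 = 1/2, x_2 = 1 ↦ 1/2  <
x_1 = 1, x_2 = 0 ↦ 1  ≥
x_1 = 1, x_2 = 1/2 ↦ 1/2  <
x_1 = 1, x_2 = 1 ↦ 1  ≥
So 4 of the 9 assignments meet the threshold.

4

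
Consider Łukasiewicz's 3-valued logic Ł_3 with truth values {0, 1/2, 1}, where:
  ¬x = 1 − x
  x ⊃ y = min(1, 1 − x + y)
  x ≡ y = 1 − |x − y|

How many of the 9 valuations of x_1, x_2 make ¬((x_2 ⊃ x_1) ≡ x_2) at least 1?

4

x_1 = 0, x_2 = 0 ↦ 1  ≥
x_1 = 0, x_2 = 1/2 ↦ 0  <
x_1 = 0, x_2 = 1 ↦ 1  ≥
x_1 = 1/2, x_2 = 0 ↦ 1  ≥
x_1 = 1/2, x_2 = 1/2 ↦ 1/2  <
x_1 = 1/2, x_2 = 1 ↦ 1/2  <
x_1 = 1, x_2 = 0 ↦ 1  ≥
x_1 = 1, x_2 = 1/2 ↦ 1/2  <
x_1 = 1, x_2 = 1 ↦ 0  <
So 4 of the 9 assignments meet the threshold.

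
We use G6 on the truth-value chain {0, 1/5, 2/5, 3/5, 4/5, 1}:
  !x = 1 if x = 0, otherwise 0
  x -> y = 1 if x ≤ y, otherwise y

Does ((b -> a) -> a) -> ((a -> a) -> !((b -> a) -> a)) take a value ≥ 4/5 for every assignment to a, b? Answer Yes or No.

No

Counterexample: take a = 0, b = 1/5.
b -> a = 1/5 -> 0 = 0
(b -> a) -> a = 0 -> 0 = 1
a -> a = 0 -> 0 = 1
b -> a = 1/5 -> 0 = 0
(b -> a) -> a = 0 -> 0 = 1
!((b -> a) -> a) = !1 = 0
(a -> a) -> !((b -> a) -> a) = 1 -> 0 = 0
((b -> a) -> a) -> ((a -> a) -> !((b -> a) -> a)) = 1 -> 0 = 0
This gives 0, which is below 4/5.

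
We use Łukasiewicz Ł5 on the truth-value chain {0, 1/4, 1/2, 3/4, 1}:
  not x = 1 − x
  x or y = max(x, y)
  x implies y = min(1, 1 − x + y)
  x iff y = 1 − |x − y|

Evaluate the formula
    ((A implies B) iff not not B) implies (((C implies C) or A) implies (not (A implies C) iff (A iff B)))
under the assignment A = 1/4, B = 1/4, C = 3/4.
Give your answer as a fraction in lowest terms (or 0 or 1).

3/4

A implies B = 1/4 implies 1/4 = 1
not B = not 1/4 = 3/4
not not B = not 3/4 = 1/4
(A implies B) iff not not B = 1 iff 1/4 = 1/4
C implies C = 3/4 implies 3/4 = 1
(C implies C) or A = 1 or 1/4 = 1
A implies C = 1/4 implies 3/4 = 1
not (A implies C) = not 1 = 0
A iff B = 1/4 iff 1/4 = 1
not (A implies C) iff (A iff B) = 0 iff 1 = 0
((C implies C) or A) implies (not (A implies C) iff (A iff B)) = 1 implies 0 = 0
((A implies B) iff not not B) implies (((C implies C) or A) implies (not (A implies C) iff (A iff B))) = 1/4 implies 0 = 3/4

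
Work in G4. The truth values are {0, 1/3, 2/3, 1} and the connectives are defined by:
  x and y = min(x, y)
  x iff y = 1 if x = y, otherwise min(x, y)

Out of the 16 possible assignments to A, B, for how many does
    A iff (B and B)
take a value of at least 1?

4

A = 0, B = 0 ↦ 1  ≥
A = 0, B = 1/3 ↦ 0  <
A = 0, B = 2/3 ↦ 0  <
A = 0, B = 1 ↦ 0  <
A = 1/3, B = 0 ↦ 0  <
A = 1/3, B = 1/3 ↦ 1  ≥
A = 1/3, B = 2/3 ↦ 1/3  <
A = 1/3, B = 1 ↦ 1/3  <
A = 2/3, B = 0 ↦ 0  <
A = 2/3, B = 1/3 ↦ 1/3  <
A = 2/3, B = 2/3 ↦ 1  ≥
A = 2/3, B = 1 ↦ 2/3  <
A = 1, B = 0 ↦ 0  <
A = 1, B = 1/3 ↦ 1/3  <
A = 1, B = 2/3 ↦ 2/3  <
A = 1, B = 1 ↦ 1  ≥
So 4 of the 16 assignments meet the threshold.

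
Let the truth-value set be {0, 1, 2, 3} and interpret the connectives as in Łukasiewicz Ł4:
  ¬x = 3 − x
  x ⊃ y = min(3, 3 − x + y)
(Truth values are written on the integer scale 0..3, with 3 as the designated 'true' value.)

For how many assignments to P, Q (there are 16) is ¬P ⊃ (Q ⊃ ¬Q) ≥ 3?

12

P = 0, Q = 0 ↦ 3  ≥
P = 0, Q = 1 ↦ 3  ≥
P = 0, Q = 2 ↦ 2  <
P = 0, Q = 3 ↦ 0  <
P = 1, Q = 0 ↦ 3  ≥
P = 1, Q = 1 ↦ 3  ≥
P = 1, Q = 2 ↦ 3  ≥
P = 1, Q = 3 ↦ 1  <
P = 2, Q = 0 ↦ 3  ≥
P = 2, Q = 1 ↦ 3  ≥
P = 2, Q = 2 ↦ 3  ≥
P = 2, Q = 3 ↦ 2  <
P = 3, Q = 0 ↦ 3  ≥
P = 3, Q = 1 ↦ 3  ≥
P = 3, Q = 2 ↦ 3  ≥
P = 3, Q = 3 ↦ 3  ≥
So 12 of the 16 assignments meet the threshold.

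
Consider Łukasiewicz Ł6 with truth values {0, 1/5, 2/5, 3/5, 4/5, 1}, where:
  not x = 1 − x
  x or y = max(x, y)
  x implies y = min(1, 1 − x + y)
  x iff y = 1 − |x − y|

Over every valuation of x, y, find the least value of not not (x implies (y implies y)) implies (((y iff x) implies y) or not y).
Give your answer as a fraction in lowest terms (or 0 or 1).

Take x = 1/5, y = 2/5:
y implies y = 2/5 implies 2/5 = 1
x implies (y implies y) = 1/5 implies 1 = 1
not (x implies (y implies y)) = not 1 = 0
not not (x implies (y implies y)) = not 0 = 1
y iff x = 2/5 iff 1/5 = 4/5
(y iff x) implies y = 4/5 implies 2/5 = 3/5
not y = not 2/5 = 3/5
((y iff x) implies y) or not y = 3/5 or 3/5 = 3/5
not not (x implies (y implies y)) implies (((y iff x) implies y) or not y) = 1 implies 3/5 = 3/5
No assignment yields a value below 3/5, so this is the minimum.

3/5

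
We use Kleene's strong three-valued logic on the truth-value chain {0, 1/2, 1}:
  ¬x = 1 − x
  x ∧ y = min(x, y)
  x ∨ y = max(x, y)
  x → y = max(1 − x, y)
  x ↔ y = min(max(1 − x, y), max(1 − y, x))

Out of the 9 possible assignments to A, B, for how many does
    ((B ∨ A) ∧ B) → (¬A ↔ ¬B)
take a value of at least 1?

A = 0, B = 0 ↦ 1  ≥
A = 0, B = 1/2 ↦ 1/2  <
A = 0, B = 1 ↦ 0  <
A = 1/2, B = 0 ↦ 1  ≥
A = 1/2, B = 1/2 ↦ 1/2  <
A = 1/2, B = 1 ↦ 1/2  <
A = 1, B = 0 ↦ 1  ≥
A = 1, B = 1/2 ↦ 1/2  <
A = 1, B = 1 ↦ 1  ≥
So 4 of the 9 assignments meet the threshold.

4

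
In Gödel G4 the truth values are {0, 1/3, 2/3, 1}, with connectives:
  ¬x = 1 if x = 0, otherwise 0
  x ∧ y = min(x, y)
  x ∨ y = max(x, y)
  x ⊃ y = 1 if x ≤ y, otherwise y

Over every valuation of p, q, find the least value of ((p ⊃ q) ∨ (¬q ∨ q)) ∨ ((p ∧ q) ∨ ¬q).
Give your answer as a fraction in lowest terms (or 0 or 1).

Take p = 2/3, q = 1/3:
p ⊃ q = 2/3 ⊃ 1/3 = 1/3
¬q = ¬1/3 = 0
¬q ∨ q = 0 ∨ 1/3 = 1/3
(p ⊃ q) ∨ (¬q ∨ q) = 1/3 ∨ 1/3 = 1/3
p ∧ q = 2/3 ∧ 1/3 = 1/3
¬q = ¬1/3 = 0
(p ∧ q) ∨ ¬q = 1/3 ∨ 0 = 1/3
((p ⊃ q) ∨ (¬q ∨ q)) ∨ ((p ∧ q) ∨ ¬q) = 1/3 ∨ 1/3 = 1/3
No assignment yields a value below 1/3, so this is the minimum.

1/3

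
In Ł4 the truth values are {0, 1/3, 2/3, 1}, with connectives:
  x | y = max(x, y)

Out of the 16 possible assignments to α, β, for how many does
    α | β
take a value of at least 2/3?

12

α = 0, β = 0 ↦ 0  <
α = 0, β = 1/3 ↦ 1/3  <
α = 0, β = 2/3 ↦ 2/3  ≥
α = 0, β = 1 ↦ 1  ≥
α = 1/3, β = 0 ↦ 1/3  <
α = 1/3, β = 1/3 ↦ 1/3  <
α = 1/3, β = 2/3 ↦ 2/3  ≥
α = 1/3, β = 1 ↦ 1  ≥
α = 2/3, β = 0 ↦ 2/3  ≥
α = 2/3, β = 1/3 ↦ 2/3  ≥
α = 2/3, β = 2/3 ↦ 2/3  ≥
α = 2/3, β = 1 ↦ 1  ≥
α = 1, β = 0 ↦ 1  ≥
α = 1, β = 1/3 ↦ 1  ≥
α = 1, β = 2/3 ↦ 1  ≥
α = 1, β = 1 ↦ 1  ≥
So 12 of the 16 assignments meet the threshold.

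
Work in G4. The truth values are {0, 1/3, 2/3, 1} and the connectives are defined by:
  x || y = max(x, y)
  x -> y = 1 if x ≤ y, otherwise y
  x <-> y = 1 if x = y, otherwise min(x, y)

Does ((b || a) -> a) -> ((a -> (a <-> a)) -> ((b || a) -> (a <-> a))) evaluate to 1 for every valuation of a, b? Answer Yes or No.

Yes

a = 0, b = 0 ↦ 1
a = 0, b = 1/3 ↦ 1
a = 0, b = 2/3 ↦ 1
a = 0, b = 1 ↦ 1
a = 1/3, b = 0 ↦ 1
a = 1/3, b = 1/3 ↦ 1
a = 1/3, b = 2/3 ↦ 1
a = 1/3, b = 1 ↦ 1
a = 2/3, b = 0 ↦ 1
a = 2/3, b = 1/3 ↦ 1
a = 2/3, b = 2/3 ↦ 1
a = 2/3, b = 1 ↦ 1
a = 1, b = 0 ↦ 1
a = 1, b = 1/3 ↦ 1
a = 1, b = 2/3 ↦ 1
a = 1, b = 1 ↦ 1
Every assignment gives a value ≥ 1.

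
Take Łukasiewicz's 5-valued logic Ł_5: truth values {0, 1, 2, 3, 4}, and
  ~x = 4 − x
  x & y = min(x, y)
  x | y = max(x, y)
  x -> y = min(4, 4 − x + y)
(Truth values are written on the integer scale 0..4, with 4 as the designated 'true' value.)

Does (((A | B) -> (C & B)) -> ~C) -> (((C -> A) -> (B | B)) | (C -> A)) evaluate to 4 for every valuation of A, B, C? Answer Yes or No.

No

Counterexample: take A = 0, B = 2, C = 1.
A | B = 0 | 2 = 2
C & B = 1 & 2 = 1
(A | B) -> (C & B) = 2 -> 1 = 3
~C = ~1 = 3
((A | B) -> (C & B)) -> ~C = 3 -> 3 = 4
C -> A = 1 -> 0 = 3
B | B = 2 | 2 = 2
(C -> A) -> (B | B) = 3 -> 2 = 3
C -> A = 1 -> 0 = 3
((C -> A) -> (B | B)) | (C -> A) = 3 | 3 = 3
(((A | B) -> (C & B)) -> ~C) -> (((C -> A) -> (B | B)) | (C -> A)) = 4 -> 3 = 3
This gives 3 ≠ 4.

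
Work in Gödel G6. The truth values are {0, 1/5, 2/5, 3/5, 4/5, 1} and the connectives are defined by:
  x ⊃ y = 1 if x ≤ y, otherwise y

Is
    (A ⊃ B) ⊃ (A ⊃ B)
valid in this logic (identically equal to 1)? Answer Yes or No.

Yes

At A = 4/5, B = 0, for instance:
A ⊃ B = 4/5 ⊃ 0 = 0
(A ⊃ B) ⊃ (A ⊃ B) = 0 ⊃ 0 = 1
and checking the remaining 35 assignments likewise gives ≥ 1 in every case.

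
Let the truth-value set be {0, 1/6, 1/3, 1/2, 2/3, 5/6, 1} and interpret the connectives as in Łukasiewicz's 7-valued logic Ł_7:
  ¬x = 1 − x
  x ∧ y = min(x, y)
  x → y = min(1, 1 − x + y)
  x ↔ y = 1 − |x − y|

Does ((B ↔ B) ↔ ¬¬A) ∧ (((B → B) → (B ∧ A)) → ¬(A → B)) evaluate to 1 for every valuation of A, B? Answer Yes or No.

Counterexample: take A = 0, B = 0.
B ↔ B = 0 ↔ 0 = 1
¬A = ¬0 = 1
¬¬A = ¬1 = 0
(B ↔ B) ↔ ¬¬A = 1 ↔ 0 = 0
B → B = 0 → 0 = 1
B ∧ A = 0 ∧ 0 = 0
(B → B) → (B ∧ A) = 1 → 0 = 0
A → B = 0 → 0 = 1
¬(A → B) = ¬1 = 0
((B → B) → (B ∧ A)) → ¬(A → B) = 0 → 0 = 1
((B ↔ B) ↔ ¬¬A) ∧ (((B → B) → (B ∧ A)) → ¬(A → B)) = 0 ∧ 1 = 0
This gives 0 ≠ 1.

No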